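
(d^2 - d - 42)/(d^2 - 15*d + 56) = (d + 6)/(d - 8)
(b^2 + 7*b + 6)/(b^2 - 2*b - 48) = (b + 1)/(b - 8)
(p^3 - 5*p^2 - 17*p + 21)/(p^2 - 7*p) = p + 2 - 3/p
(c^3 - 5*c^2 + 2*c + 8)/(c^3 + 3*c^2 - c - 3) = (c^2 - 6*c + 8)/(c^2 + 2*c - 3)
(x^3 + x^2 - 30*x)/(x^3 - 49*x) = (x^2 + x - 30)/(x^2 - 49)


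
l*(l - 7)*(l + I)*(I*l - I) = I*l^4 - l^3 - 8*I*l^3 + 8*l^2 + 7*I*l^2 - 7*l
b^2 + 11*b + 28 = (b + 4)*(b + 7)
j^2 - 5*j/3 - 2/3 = (j - 2)*(j + 1/3)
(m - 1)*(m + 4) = m^2 + 3*m - 4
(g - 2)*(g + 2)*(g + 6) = g^3 + 6*g^2 - 4*g - 24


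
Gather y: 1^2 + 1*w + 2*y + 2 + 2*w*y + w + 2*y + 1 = 2*w + y*(2*w + 4) + 4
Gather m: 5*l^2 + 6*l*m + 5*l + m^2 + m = 5*l^2 + 5*l + m^2 + m*(6*l + 1)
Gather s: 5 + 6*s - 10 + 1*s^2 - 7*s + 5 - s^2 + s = 0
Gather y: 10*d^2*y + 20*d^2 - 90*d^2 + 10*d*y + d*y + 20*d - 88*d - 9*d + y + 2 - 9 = -70*d^2 - 77*d + y*(10*d^2 + 11*d + 1) - 7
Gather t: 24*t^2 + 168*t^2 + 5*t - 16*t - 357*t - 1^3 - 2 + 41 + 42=192*t^2 - 368*t + 80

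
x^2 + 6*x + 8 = (x + 2)*(x + 4)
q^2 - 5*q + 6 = (q - 3)*(q - 2)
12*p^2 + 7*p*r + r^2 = (3*p + r)*(4*p + r)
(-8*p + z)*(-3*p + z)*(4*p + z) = 96*p^3 - 20*p^2*z - 7*p*z^2 + z^3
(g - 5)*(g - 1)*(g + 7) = g^3 + g^2 - 37*g + 35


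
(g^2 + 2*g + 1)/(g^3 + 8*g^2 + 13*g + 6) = 1/(g + 6)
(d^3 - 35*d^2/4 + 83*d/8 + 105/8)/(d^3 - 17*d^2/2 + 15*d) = (4*d^2 - 25*d - 21)/(4*d*(d - 6))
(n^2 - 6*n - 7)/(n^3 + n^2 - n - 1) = (n - 7)/(n^2 - 1)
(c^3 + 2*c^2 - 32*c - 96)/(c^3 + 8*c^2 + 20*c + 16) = (c^2 - 2*c - 24)/(c^2 + 4*c + 4)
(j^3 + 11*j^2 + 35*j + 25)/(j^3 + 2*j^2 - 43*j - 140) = (j^2 + 6*j + 5)/(j^2 - 3*j - 28)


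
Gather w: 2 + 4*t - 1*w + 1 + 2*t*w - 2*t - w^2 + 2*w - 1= 2*t - w^2 + w*(2*t + 1) + 2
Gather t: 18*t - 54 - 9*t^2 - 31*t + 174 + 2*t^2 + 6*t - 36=-7*t^2 - 7*t + 84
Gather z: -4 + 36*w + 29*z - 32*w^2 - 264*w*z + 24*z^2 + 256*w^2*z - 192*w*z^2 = -32*w^2 + 36*w + z^2*(24 - 192*w) + z*(256*w^2 - 264*w + 29) - 4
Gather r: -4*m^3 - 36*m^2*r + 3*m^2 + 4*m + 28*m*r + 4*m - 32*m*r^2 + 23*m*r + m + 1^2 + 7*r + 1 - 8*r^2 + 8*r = -4*m^3 + 3*m^2 + 9*m + r^2*(-32*m - 8) + r*(-36*m^2 + 51*m + 15) + 2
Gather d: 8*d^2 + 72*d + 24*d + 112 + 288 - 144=8*d^2 + 96*d + 256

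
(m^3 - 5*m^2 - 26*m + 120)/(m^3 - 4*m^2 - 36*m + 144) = (m + 5)/(m + 6)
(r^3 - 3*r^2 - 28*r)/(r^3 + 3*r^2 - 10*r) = (r^2 - 3*r - 28)/(r^2 + 3*r - 10)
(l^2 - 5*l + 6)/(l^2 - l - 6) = (l - 2)/(l + 2)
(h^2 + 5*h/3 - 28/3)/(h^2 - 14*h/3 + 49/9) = 3*(h + 4)/(3*h - 7)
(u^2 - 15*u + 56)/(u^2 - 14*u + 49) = (u - 8)/(u - 7)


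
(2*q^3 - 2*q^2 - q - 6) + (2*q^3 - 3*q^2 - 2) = 4*q^3 - 5*q^2 - q - 8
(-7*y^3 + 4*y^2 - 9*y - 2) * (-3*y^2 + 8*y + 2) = 21*y^5 - 68*y^4 + 45*y^3 - 58*y^2 - 34*y - 4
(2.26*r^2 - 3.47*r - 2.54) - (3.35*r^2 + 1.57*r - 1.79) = -1.09*r^2 - 5.04*r - 0.75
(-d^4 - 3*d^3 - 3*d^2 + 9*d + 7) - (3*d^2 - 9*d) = -d^4 - 3*d^3 - 6*d^2 + 18*d + 7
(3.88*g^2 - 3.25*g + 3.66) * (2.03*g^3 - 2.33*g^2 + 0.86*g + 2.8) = 7.8764*g^5 - 15.6379*g^4 + 18.3391*g^3 - 0.458800000000002*g^2 - 5.9524*g + 10.248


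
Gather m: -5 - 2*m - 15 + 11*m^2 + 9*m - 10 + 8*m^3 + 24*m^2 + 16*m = 8*m^3 + 35*m^2 + 23*m - 30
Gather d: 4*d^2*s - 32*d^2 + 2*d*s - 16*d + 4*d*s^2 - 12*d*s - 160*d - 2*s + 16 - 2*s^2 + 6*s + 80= d^2*(4*s - 32) + d*(4*s^2 - 10*s - 176) - 2*s^2 + 4*s + 96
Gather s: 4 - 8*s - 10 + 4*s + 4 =-4*s - 2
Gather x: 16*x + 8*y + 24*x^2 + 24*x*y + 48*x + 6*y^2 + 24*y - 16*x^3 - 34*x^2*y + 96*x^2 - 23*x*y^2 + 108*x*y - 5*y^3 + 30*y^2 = -16*x^3 + x^2*(120 - 34*y) + x*(-23*y^2 + 132*y + 64) - 5*y^3 + 36*y^2 + 32*y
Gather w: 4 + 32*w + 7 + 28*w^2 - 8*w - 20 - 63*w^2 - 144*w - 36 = -35*w^2 - 120*w - 45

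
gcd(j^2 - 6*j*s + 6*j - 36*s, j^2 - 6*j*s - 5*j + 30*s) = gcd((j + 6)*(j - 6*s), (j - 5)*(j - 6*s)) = -j + 6*s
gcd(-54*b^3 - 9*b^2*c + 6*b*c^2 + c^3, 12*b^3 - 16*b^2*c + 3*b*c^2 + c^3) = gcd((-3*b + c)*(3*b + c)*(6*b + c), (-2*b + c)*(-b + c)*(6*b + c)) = 6*b + c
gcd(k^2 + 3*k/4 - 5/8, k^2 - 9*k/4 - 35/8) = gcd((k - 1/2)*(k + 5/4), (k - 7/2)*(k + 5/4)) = k + 5/4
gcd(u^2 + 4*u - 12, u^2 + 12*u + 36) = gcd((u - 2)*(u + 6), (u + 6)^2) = u + 6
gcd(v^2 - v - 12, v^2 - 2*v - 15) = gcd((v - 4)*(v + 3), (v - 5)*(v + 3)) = v + 3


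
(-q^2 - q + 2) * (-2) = 2*q^2 + 2*q - 4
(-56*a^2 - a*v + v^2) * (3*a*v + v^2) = -168*a^3*v - 59*a^2*v^2 + 2*a*v^3 + v^4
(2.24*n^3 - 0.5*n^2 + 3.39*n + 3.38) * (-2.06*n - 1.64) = -4.6144*n^4 - 2.6436*n^3 - 6.1634*n^2 - 12.5224*n - 5.5432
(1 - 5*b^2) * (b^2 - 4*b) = -5*b^4 + 20*b^3 + b^2 - 4*b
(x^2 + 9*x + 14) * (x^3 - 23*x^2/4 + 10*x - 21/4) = x^5 + 13*x^4/4 - 111*x^3/4 + 17*x^2/4 + 371*x/4 - 147/2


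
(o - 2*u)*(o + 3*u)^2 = o^3 + 4*o^2*u - 3*o*u^2 - 18*u^3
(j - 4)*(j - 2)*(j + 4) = j^3 - 2*j^2 - 16*j + 32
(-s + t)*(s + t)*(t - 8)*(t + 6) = -s^2*t^2 + 2*s^2*t + 48*s^2 + t^4 - 2*t^3 - 48*t^2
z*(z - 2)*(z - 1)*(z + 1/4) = z^4 - 11*z^3/4 + 5*z^2/4 + z/2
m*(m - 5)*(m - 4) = m^3 - 9*m^2 + 20*m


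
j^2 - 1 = (j - 1)*(j + 1)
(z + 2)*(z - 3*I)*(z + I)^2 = z^4 + 2*z^3 - I*z^3 + 5*z^2 - 2*I*z^2 + 10*z + 3*I*z + 6*I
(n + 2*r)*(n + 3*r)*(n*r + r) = n^3*r + 5*n^2*r^2 + n^2*r + 6*n*r^3 + 5*n*r^2 + 6*r^3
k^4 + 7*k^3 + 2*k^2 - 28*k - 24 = (k - 2)*(k + 1)*(k + 2)*(k + 6)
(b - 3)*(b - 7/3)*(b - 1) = b^3 - 19*b^2/3 + 37*b/3 - 7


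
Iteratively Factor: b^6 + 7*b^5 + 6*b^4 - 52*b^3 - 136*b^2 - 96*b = (b + 2)*(b^5 + 5*b^4 - 4*b^3 - 44*b^2 - 48*b) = (b + 2)^2*(b^4 + 3*b^3 - 10*b^2 - 24*b) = b*(b + 2)^2*(b^3 + 3*b^2 - 10*b - 24) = b*(b - 3)*(b + 2)^2*(b^2 + 6*b + 8) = b*(b - 3)*(b + 2)^2*(b + 4)*(b + 2)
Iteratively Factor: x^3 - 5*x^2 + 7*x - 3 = (x - 1)*(x^2 - 4*x + 3) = (x - 3)*(x - 1)*(x - 1)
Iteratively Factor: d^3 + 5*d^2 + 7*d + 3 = (d + 3)*(d^2 + 2*d + 1) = (d + 1)*(d + 3)*(d + 1)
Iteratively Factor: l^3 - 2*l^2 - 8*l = (l)*(l^2 - 2*l - 8) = l*(l - 4)*(l + 2)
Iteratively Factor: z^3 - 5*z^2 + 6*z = (z)*(z^2 - 5*z + 6) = z*(z - 2)*(z - 3)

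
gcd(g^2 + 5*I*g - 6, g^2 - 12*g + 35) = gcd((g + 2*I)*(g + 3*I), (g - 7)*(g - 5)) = 1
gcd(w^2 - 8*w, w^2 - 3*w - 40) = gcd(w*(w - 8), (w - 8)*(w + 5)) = w - 8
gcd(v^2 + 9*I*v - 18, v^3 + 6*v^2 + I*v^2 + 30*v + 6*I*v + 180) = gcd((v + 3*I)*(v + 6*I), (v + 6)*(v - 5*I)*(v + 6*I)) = v + 6*I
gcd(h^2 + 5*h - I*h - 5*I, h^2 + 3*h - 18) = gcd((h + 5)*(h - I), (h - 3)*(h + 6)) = 1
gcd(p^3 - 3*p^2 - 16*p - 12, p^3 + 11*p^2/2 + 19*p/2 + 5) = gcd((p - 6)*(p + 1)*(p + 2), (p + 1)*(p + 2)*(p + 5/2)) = p^2 + 3*p + 2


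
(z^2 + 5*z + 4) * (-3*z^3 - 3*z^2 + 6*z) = -3*z^5 - 18*z^4 - 21*z^3 + 18*z^2 + 24*z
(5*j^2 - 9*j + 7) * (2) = 10*j^2 - 18*j + 14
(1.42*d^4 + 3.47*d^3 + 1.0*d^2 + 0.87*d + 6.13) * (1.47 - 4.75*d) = -6.745*d^5 - 14.3951*d^4 + 0.3509*d^3 - 2.6625*d^2 - 27.8386*d + 9.0111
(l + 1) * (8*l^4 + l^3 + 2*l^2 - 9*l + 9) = 8*l^5 + 9*l^4 + 3*l^3 - 7*l^2 + 9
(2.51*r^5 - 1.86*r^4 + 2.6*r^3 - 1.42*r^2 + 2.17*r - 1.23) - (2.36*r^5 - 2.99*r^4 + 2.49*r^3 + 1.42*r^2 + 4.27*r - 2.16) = 0.15*r^5 + 1.13*r^4 + 0.11*r^3 - 2.84*r^2 - 2.1*r + 0.93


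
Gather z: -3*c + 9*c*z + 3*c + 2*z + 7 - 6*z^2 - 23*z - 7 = -6*z^2 + z*(9*c - 21)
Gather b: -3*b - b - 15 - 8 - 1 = -4*b - 24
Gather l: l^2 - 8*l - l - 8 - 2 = l^2 - 9*l - 10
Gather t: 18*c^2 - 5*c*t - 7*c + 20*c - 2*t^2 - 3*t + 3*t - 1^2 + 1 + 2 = 18*c^2 - 5*c*t + 13*c - 2*t^2 + 2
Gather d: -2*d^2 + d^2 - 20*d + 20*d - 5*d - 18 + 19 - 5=-d^2 - 5*d - 4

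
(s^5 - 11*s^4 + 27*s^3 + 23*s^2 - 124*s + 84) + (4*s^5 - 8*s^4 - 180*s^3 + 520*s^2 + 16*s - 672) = 5*s^5 - 19*s^4 - 153*s^3 + 543*s^2 - 108*s - 588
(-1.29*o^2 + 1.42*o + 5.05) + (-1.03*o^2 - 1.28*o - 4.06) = -2.32*o^2 + 0.14*o + 0.99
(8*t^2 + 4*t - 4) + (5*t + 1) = 8*t^2 + 9*t - 3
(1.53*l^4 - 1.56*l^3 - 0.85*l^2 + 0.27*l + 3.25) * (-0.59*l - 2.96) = -0.9027*l^5 - 3.6084*l^4 + 5.1191*l^3 + 2.3567*l^2 - 2.7167*l - 9.62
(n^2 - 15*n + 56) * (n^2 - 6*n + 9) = n^4 - 21*n^3 + 155*n^2 - 471*n + 504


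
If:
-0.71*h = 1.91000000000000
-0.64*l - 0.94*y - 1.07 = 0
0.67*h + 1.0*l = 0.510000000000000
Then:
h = -2.69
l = 2.31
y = -2.71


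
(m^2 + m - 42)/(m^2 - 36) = (m + 7)/(m + 6)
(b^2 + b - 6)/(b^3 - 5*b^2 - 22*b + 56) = (b + 3)/(b^2 - 3*b - 28)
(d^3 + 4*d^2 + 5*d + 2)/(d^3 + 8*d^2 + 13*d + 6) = (d + 2)/(d + 6)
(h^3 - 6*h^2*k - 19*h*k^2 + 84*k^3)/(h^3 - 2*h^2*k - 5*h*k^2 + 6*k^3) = (h^2 - 3*h*k - 28*k^2)/(h^2 + h*k - 2*k^2)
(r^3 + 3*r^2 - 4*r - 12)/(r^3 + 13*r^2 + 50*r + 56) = (r^2 + r - 6)/(r^2 + 11*r + 28)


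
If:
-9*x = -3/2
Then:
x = 1/6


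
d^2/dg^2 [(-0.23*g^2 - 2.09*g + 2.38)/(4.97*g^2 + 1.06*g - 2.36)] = (-100.82639*g^3 + 336.542556*g^2 - 71.854272*g + 48.160624)/(122.763473*g^6 + 78.548862*g^5 - 158.129496*g^4 - 73.406696*g^3 + 75.087648*g^2 + 17.711328*g - 13.144256)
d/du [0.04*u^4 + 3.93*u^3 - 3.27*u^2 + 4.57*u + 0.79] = 0.16*u^3 + 11.79*u^2 - 6.54*u + 4.57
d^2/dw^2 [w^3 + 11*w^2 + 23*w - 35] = 6*w + 22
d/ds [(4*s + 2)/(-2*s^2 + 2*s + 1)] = 8*s*(s + 1)/(4*s^4 - 8*s^3 + 4*s + 1)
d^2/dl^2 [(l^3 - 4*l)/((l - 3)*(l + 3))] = 10*l*(l^2 + 27)/(l^6 - 27*l^4 + 243*l^2 - 729)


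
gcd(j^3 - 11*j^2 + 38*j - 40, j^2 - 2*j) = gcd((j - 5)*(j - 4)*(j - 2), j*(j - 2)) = j - 2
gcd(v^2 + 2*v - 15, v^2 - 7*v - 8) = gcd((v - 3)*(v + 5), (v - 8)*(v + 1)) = 1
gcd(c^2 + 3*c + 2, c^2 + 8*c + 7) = c + 1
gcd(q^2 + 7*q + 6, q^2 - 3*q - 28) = 1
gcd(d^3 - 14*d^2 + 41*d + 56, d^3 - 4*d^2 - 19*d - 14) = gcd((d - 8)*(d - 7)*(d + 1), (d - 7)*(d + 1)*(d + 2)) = d^2 - 6*d - 7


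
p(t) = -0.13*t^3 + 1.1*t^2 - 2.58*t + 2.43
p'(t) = -0.39*t^2 + 2.2*t - 2.58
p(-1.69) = 10.56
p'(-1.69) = -7.41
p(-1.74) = 10.93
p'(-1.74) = -7.59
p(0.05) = 2.30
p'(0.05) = -2.47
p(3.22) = 1.19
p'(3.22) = 0.46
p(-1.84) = 11.71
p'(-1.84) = -7.95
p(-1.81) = 11.47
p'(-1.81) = -7.84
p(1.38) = 0.62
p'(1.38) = -0.29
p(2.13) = 0.67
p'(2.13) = 0.34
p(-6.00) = 85.59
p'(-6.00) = -29.82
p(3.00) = 1.08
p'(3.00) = 0.51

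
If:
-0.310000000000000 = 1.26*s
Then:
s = -0.25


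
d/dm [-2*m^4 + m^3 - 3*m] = -8*m^3 + 3*m^2 - 3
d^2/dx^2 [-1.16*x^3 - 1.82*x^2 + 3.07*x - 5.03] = -6.96*x - 3.64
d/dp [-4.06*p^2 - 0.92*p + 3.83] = -8.12*p - 0.92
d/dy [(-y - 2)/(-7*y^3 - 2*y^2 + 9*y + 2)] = (7*y^3 + 2*y^2 - 9*y - (y + 2)*(21*y^2 + 4*y - 9) - 2)/(7*y^3 + 2*y^2 - 9*y - 2)^2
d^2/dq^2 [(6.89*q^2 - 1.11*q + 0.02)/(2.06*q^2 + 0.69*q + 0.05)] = (-29.007684*q^3 - 3.748788*q^2 + 0.856548*q + 0.125964)/(8.741816*q^6 + 8.784252*q^5 + 3.578838*q^4 + 0.754929*q^3 + 0.086865*q^2 + 0.005175*q + 0.000125)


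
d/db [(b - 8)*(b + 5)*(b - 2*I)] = 3*b^2 + b*(-6 - 4*I) - 40 + 6*I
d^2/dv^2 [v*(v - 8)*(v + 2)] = 6*v - 12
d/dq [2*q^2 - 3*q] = 4*q - 3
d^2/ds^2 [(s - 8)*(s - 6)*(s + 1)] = 6*s - 26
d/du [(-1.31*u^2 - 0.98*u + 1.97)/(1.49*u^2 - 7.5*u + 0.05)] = (11.2852*u^2 - 6.0016*u + 14.726)/(2.2201*u^4 - 22.35*u^3 + 56.399*u^2 - 0.75*u + 0.0025)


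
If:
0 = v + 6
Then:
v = -6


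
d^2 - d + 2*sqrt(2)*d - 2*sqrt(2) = (d - 1)*(d + 2*sqrt(2))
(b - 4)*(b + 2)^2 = b^3 - 12*b - 16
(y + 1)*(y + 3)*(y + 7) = y^3 + 11*y^2 + 31*y + 21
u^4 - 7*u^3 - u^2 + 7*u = u*(u - 7)*(u - 1)*(u + 1)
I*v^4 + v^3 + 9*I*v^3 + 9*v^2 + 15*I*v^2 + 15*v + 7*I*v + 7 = (v + 1)*(v + 7)*(v - I)*(I*v + I)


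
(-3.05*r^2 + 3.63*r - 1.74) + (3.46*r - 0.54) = -3.05*r^2 + 7.09*r - 2.28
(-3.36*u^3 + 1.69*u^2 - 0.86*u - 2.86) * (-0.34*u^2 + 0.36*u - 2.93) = 1.1424*u^5 - 1.7842*u^4 + 10.7456*u^3 - 4.2889*u^2 + 1.4902*u + 8.3798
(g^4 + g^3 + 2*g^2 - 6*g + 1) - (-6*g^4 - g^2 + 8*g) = 7*g^4 + g^3 + 3*g^2 - 14*g + 1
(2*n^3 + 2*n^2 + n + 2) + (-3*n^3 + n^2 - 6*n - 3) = -n^3 + 3*n^2 - 5*n - 1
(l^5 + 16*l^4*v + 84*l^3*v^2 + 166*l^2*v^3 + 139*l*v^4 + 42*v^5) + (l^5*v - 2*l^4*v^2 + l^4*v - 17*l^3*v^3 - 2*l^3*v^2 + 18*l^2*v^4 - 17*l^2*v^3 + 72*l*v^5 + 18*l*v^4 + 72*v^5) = l^5*v + l^5 - 2*l^4*v^2 + 17*l^4*v - 17*l^3*v^3 + 82*l^3*v^2 + 18*l^2*v^4 + 149*l^2*v^3 + 72*l*v^5 + 157*l*v^4 + 114*v^5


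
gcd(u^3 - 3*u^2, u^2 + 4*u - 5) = 1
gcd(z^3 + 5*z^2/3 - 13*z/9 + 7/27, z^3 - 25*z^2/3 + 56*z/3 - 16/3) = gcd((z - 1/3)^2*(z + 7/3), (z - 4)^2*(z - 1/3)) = z - 1/3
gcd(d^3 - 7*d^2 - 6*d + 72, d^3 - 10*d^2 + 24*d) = d^2 - 10*d + 24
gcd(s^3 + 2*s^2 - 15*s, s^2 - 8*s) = s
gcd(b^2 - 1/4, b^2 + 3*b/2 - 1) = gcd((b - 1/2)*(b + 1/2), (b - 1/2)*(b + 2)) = b - 1/2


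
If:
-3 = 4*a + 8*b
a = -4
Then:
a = -4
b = 13/8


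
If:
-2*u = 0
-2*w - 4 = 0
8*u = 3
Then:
No Solution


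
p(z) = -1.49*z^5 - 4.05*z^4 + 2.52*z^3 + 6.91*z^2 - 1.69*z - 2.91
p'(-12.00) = -125568.49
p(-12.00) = 283436.73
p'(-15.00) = -320989.24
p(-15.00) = 919509.69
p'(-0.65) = -4.36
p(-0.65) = -0.13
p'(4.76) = -5336.37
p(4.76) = -5302.75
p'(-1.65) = 13.64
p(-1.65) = -4.43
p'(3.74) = -2149.35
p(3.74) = -1663.44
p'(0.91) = -0.17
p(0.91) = -0.53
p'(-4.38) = -1297.85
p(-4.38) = 836.65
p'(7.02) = -23229.23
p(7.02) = -34040.34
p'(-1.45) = 10.62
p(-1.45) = -1.97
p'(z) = -7.45*z^4 - 16.2*z^3 + 7.56*z^2 + 13.82*z - 1.69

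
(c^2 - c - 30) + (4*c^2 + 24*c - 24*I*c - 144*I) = 5*c^2 + 23*c - 24*I*c - 30 - 144*I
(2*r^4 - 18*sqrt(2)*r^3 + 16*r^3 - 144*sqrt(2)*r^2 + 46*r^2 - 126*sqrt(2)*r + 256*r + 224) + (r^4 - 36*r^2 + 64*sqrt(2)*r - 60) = 3*r^4 - 18*sqrt(2)*r^3 + 16*r^3 - 144*sqrt(2)*r^2 + 10*r^2 - 62*sqrt(2)*r + 256*r + 164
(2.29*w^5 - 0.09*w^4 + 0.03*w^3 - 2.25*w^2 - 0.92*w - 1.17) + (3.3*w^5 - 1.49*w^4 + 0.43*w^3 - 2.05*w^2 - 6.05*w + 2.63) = 5.59*w^5 - 1.58*w^4 + 0.46*w^3 - 4.3*w^2 - 6.97*w + 1.46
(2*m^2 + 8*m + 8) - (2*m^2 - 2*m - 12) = 10*m + 20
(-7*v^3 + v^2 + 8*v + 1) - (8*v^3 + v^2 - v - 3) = -15*v^3 + 9*v + 4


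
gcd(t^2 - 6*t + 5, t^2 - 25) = t - 5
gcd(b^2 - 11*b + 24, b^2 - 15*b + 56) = b - 8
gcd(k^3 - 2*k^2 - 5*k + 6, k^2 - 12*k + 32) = 1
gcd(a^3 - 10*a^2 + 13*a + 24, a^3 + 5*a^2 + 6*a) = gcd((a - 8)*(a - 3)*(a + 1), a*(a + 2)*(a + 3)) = 1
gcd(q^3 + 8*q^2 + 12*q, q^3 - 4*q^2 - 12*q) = q^2 + 2*q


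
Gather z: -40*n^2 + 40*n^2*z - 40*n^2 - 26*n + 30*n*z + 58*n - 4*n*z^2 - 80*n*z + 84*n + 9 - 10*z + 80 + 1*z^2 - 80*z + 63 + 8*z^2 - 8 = -80*n^2 + 116*n + z^2*(9 - 4*n) + z*(40*n^2 - 50*n - 90) + 144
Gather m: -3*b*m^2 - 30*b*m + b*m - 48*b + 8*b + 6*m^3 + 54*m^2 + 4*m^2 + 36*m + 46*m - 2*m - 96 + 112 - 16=-40*b + 6*m^3 + m^2*(58 - 3*b) + m*(80 - 29*b)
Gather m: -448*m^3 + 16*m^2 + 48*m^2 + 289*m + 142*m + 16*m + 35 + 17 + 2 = -448*m^3 + 64*m^2 + 447*m + 54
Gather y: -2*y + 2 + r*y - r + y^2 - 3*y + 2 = -r + y^2 + y*(r - 5) + 4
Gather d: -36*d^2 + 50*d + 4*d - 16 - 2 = -36*d^2 + 54*d - 18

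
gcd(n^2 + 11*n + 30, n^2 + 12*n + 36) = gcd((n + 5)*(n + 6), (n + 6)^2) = n + 6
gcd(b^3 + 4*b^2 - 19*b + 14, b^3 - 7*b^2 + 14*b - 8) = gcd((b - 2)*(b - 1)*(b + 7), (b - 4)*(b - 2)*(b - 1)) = b^2 - 3*b + 2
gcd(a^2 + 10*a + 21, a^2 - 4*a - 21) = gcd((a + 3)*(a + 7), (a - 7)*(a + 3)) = a + 3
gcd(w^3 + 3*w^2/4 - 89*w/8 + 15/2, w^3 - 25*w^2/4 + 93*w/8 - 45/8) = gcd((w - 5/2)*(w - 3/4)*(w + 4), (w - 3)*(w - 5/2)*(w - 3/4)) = w^2 - 13*w/4 + 15/8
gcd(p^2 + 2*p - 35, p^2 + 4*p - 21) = p + 7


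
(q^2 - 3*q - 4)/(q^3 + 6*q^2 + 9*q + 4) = (q - 4)/(q^2 + 5*q + 4)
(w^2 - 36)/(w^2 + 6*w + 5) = (w^2 - 36)/(w^2 + 6*w + 5)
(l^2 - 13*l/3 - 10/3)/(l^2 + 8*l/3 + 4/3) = (l - 5)/(l + 2)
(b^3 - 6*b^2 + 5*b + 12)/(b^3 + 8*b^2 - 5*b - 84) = (b^2 - 3*b - 4)/(b^2 + 11*b + 28)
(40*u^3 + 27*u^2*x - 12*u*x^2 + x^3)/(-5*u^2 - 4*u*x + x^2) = -8*u + x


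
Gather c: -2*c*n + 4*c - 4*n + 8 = c*(4 - 2*n) - 4*n + 8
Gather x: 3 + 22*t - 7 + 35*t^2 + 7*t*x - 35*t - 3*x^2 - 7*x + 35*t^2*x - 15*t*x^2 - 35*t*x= 35*t^2 - 13*t + x^2*(-15*t - 3) + x*(35*t^2 - 28*t - 7) - 4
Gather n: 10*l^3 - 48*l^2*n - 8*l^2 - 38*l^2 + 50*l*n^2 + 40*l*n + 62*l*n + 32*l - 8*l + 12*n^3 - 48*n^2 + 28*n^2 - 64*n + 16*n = 10*l^3 - 46*l^2 + 24*l + 12*n^3 + n^2*(50*l - 20) + n*(-48*l^2 + 102*l - 48)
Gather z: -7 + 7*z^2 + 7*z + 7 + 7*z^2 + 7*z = 14*z^2 + 14*z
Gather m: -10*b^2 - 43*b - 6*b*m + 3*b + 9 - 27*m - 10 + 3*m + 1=-10*b^2 - 40*b + m*(-6*b - 24)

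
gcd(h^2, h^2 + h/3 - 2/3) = 1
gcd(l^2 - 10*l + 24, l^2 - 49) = 1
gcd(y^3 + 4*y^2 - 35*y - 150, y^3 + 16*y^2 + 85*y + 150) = y^2 + 10*y + 25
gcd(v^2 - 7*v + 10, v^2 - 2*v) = v - 2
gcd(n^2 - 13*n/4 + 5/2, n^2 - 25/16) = n - 5/4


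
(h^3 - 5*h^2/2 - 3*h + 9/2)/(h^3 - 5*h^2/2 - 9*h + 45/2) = (2*h^2 + h - 3)/(2*h^2 + h - 15)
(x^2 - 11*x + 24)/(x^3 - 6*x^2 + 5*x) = (x^2 - 11*x + 24)/(x*(x^2 - 6*x + 5))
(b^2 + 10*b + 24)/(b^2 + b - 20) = (b^2 + 10*b + 24)/(b^2 + b - 20)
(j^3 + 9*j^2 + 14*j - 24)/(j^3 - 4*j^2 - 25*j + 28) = (j + 6)/(j - 7)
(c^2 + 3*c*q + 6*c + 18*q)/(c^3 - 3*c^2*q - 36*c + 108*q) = (-c - 3*q)/(-c^2 + 3*c*q + 6*c - 18*q)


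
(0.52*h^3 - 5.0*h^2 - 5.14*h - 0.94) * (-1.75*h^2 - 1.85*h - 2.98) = -0.91*h^5 + 7.788*h^4 + 16.6954*h^3 + 26.054*h^2 + 17.0562*h + 2.8012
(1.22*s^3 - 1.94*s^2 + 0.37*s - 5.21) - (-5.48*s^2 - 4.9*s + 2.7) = 1.22*s^3 + 3.54*s^2 + 5.27*s - 7.91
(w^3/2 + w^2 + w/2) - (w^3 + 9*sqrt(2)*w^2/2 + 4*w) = -w^3/2 - 9*sqrt(2)*w^2/2 + w^2 - 7*w/2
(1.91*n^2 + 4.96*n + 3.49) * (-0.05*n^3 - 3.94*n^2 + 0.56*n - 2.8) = -0.0955*n^5 - 7.7734*n^4 - 18.6473*n^3 - 16.321*n^2 - 11.9336*n - 9.772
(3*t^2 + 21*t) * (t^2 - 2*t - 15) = 3*t^4 + 15*t^3 - 87*t^2 - 315*t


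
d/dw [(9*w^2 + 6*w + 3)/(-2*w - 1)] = 18*w*(-w - 1)/(4*w^2 + 4*w + 1)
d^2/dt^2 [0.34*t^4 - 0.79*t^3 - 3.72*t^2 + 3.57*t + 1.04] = 4.08*t^2 - 4.74*t - 7.44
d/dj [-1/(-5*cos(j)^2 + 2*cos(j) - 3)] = 2*(5*cos(j) - 1)*sin(j)/(5*cos(j)^2 - 2*cos(j) + 3)^2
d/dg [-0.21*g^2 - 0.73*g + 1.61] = -0.42*g - 0.73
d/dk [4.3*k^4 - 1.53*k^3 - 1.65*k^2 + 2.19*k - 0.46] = 17.2*k^3 - 4.59*k^2 - 3.3*k + 2.19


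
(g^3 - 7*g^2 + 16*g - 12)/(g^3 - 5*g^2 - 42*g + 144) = (g^2 - 4*g + 4)/(g^2 - 2*g - 48)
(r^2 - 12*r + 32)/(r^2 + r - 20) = (r - 8)/(r + 5)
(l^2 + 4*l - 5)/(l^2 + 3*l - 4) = (l + 5)/(l + 4)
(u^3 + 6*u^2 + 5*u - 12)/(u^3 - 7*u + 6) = (u + 4)/(u - 2)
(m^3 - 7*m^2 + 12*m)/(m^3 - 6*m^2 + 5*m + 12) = m/(m + 1)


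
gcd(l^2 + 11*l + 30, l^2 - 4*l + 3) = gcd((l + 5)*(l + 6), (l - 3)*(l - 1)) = 1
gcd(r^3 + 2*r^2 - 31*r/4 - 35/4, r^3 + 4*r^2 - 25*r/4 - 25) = r - 5/2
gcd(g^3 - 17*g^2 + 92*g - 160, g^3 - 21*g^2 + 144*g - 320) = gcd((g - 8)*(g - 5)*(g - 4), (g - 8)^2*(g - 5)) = g^2 - 13*g + 40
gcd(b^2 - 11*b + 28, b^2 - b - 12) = b - 4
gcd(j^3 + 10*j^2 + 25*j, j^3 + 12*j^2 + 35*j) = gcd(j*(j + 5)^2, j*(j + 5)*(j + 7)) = j^2 + 5*j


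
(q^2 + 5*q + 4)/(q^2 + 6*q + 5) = (q + 4)/(q + 5)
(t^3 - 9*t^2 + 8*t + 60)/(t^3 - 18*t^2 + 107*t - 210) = (t + 2)/(t - 7)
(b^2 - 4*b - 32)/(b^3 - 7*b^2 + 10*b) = (b^2 - 4*b - 32)/(b*(b^2 - 7*b + 10))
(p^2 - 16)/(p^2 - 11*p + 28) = (p + 4)/(p - 7)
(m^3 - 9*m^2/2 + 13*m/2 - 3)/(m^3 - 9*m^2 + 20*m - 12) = (m - 3/2)/(m - 6)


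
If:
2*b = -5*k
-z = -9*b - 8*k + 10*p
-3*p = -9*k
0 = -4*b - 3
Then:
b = -3/4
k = 3/10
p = 9/10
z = -267/20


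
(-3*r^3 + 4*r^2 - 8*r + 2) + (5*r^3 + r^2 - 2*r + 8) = 2*r^3 + 5*r^2 - 10*r + 10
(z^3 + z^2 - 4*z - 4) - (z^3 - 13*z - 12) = z^2 + 9*z + 8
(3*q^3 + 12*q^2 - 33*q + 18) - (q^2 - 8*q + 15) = 3*q^3 + 11*q^2 - 25*q + 3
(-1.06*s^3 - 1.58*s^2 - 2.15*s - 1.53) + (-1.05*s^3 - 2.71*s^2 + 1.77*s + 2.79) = -2.11*s^3 - 4.29*s^2 - 0.38*s + 1.26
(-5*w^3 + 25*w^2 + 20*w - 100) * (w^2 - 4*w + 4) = -5*w^5 + 45*w^4 - 100*w^3 - 80*w^2 + 480*w - 400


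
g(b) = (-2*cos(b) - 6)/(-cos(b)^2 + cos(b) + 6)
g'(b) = (-2*sin(b)*cos(b) + sin(b))*(-2*cos(b) - 6)/(-cos(b)^2 + cos(b) + 6)^2 + 2*sin(b)/(-cos(b)^2 + cos(b) + 6)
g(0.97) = -1.14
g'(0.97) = 0.28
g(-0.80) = -1.19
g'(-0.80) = -0.29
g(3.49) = -0.99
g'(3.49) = 0.07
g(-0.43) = -1.29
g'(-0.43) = -0.21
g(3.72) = -0.97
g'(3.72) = 0.07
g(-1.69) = -0.98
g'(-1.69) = -0.13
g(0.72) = -1.21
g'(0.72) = 0.28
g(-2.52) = -0.97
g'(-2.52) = 0.07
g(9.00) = -0.98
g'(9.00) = -0.07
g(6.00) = -1.31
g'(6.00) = -0.15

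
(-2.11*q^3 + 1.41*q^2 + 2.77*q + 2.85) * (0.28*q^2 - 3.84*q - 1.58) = -0.5908*q^5 + 8.4972*q^4 - 1.305*q^3 - 12.0666*q^2 - 15.3206*q - 4.503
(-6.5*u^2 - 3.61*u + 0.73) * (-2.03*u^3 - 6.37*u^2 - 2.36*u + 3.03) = 13.195*u^5 + 48.7333*u^4 + 36.8538*u^3 - 15.8255*u^2 - 12.6611*u + 2.2119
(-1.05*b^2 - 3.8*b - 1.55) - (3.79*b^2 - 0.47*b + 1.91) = -4.84*b^2 - 3.33*b - 3.46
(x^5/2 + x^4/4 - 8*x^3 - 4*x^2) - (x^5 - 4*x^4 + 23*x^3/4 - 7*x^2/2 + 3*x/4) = -x^5/2 + 17*x^4/4 - 55*x^3/4 - x^2/2 - 3*x/4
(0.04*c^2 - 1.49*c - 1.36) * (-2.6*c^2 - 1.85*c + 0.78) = -0.104*c^4 + 3.8*c^3 + 6.3237*c^2 + 1.3538*c - 1.0608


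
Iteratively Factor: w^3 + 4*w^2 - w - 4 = (w + 4)*(w^2 - 1) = (w - 1)*(w + 4)*(w + 1)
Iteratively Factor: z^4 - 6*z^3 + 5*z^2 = (z)*(z^3 - 6*z^2 + 5*z) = z*(z - 5)*(z^2 - z) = z^2*(z - 5)*(z - 1)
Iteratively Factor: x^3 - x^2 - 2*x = (x)*(x^2 - x - 2) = x*(x - 2)*(x + 1)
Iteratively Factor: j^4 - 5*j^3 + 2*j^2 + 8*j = (j)*(j^3 - 5*j^2 + 2*j + 8) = j*(j - 4)*(j^2 - j - 2) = j*(j - 4)*(j - 2)*(j + 1)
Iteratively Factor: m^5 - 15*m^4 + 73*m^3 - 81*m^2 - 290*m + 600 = (m - 5)*(m^4 - 10*m^3 + 23*m^2 + 34*m - 120) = (m - 5)*(m - 4)*(m^3 - 6*m^2 - m + 30) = (m - 5)^2*(m - 4)*(m^2 - m - 6) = (m - 5)^2*(m - 4)*(m + 2)*(m - 3)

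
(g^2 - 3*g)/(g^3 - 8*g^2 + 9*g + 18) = g/(g^2 - 5*g - 6)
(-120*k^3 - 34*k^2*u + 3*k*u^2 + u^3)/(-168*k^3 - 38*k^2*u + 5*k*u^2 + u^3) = (5*k + u)/(7*k + u)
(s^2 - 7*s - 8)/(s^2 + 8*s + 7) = (s - 8)/(s + 7)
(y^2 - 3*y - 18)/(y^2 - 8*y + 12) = (y + 3)/(y - 2)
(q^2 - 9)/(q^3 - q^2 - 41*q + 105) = (q + 3)/(q^2 + 2*q - 35)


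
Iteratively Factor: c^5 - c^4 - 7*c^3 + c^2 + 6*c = (c - 1)*(c^4 - 7*c^2 - 6*c) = c*(c - 1)*(c^3 - 7*c - 6) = c*(c - 3)*(c - 1)*(c^2 + 3*c + 2) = c*(c - 3)*(c - 1)*(c + 2)*(c + 1)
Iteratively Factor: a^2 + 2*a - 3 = (a - 1)*(a + 3)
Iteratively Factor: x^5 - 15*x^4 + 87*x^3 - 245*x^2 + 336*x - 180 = (x - 5)*(x^4 - 10*x^3 + 37*x^2 - 60*x + 36) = (x - 5)*(x - 2)*(x^3 - 8*x^2 + 21*x - 18) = (x - 5)*(x - 2)^2*(x^2 - 6*x + 9) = (x - 5)*(x - 3)*(x - 2)^2*(x - 3)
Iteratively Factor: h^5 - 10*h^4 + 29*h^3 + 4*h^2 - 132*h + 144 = (h - 3)*(h^4 - 7*h^3 + 8*h^2 + 28*h - 48) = (h - 3)*(h + 2)*(h^3 - 9*h^2 + 26*h - 24) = (h - 3)*(h - 2)*(h + 2)*(h^2 - 7*h + 12) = (h - 4)*(h - 3)*(h - 2)*(h + 2)*(h - 3)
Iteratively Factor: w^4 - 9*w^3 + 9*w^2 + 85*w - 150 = (w - 2)*(w^3 - 7*w^2 - 5*w + 75) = (w - 5)*(w - 2)*(w^2 - 2*w - 15) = (w - 5)^2*(w - 2)*(w + 3)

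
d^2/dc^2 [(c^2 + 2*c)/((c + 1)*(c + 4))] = 6*(-c^3 - 4*c^2 - 8*c - 8)/(c^6 + 15*c^5 + 87*c^4 + 245*c^3 + 348*c^2 + 240*c + 64)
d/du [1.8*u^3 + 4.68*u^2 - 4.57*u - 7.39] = 5.4*u^2 + 9.36*u - 4.57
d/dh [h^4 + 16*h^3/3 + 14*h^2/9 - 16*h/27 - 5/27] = 4*h^3 + 16*h^2 + 28*h/9 - 16/27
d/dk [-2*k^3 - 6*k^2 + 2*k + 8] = -6*k^2 - 12*k + 2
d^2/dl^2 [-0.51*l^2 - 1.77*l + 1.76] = -1.02000000000000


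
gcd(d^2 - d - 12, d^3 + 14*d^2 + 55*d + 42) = 1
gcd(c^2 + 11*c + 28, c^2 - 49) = c + 7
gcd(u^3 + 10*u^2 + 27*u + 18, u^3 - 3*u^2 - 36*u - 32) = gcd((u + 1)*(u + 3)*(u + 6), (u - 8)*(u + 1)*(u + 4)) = u + 1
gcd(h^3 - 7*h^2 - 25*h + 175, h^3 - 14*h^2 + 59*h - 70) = h^2 - 12*h + 35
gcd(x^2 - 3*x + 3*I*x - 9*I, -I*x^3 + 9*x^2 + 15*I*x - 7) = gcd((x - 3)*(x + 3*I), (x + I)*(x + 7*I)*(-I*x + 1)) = 1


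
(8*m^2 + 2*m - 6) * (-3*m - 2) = -24*m^3 - 22*m^2 + 14*m + 12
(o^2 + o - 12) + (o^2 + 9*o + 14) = 2*o^2 + 10*o + 2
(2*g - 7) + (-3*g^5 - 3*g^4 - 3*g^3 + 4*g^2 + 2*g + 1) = -3*g^5 - 3*g^4 - 3*g^3 + 4*g^2 + 4*g - 6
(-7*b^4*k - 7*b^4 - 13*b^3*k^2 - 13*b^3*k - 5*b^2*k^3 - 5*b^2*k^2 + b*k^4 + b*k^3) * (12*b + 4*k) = -84*b^5*k - 84*b^5 - 184*b^4*k^2 - 184*b^4*k - 112*b^3*k^3 - 112*b^3*k^2 - 8*b^2*k^4 - 8*b^2*k^3 + 4*b*k^5 + 4*b*k^4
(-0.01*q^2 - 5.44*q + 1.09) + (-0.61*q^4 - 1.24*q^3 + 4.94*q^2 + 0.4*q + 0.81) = -0.61*q^4 - 1.24*q^3 + 4.93*q^2 - 5.04*q + 1.9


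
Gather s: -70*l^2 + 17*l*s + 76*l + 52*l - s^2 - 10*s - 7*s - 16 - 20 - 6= -70*l^2 + 128*l - s^2 + s*(17*l - 17) - 42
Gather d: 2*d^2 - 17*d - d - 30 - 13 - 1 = 2*d^2 - 18*d - 44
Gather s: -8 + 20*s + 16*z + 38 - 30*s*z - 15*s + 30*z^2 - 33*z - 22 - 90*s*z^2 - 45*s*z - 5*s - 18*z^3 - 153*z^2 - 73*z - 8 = s*(-90*z^2 - 75*z) - 18*z^3 - 123*z^2 - 90*z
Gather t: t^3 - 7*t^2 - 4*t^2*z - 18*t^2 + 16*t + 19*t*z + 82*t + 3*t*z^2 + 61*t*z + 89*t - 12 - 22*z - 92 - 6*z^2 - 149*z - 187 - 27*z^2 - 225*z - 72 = t^3 + t^2*(-4*z - 25) + t*(3*z^2 + 80*z + 187) - 33*z^2 - 396*z - 363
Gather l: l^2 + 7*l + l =l^2 + 8*l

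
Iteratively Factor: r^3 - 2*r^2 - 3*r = (r + 1)*(r^2 - 3*r) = (r - 3)*(r + 1)*(r)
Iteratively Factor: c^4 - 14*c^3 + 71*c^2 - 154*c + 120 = (c - 2)*(c^3 - 12*c^2 + 47*c - 60) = (c - 5)*(c - 2)*(c^2 - 7*c + 12) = (c - 5)*(c - 3)*(c - 2)*(c - 4)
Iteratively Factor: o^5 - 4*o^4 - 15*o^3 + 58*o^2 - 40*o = (o - 1)*(o^4 - 3*o^3 - 18*o^2 + 40*o) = (o - 2)*(o - 1)*(o^3 - o^2 - 20*o) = o*(o - 2)*(o - 1)*(o^2 - o - 20) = o*(o - 5)*(o - 2)*(o - 1)*(o + 4)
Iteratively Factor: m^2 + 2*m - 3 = (m + 3)*(m - 1)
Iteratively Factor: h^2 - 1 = (h + 1)*(h - 1)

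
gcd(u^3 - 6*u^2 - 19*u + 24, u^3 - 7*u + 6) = u^2 + 2*u - 3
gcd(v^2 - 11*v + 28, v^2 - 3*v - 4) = v - 4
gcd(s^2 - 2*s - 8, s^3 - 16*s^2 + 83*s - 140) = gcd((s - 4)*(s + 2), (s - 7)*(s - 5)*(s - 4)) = s - 4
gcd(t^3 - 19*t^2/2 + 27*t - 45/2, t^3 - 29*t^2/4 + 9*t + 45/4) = t^2 - 8*t + 15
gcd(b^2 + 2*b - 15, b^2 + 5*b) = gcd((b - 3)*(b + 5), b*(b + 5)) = b + 5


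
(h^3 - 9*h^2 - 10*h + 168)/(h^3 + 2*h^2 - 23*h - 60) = (h^2 - 13*h + 42)/(h^2 - 2*h - 15)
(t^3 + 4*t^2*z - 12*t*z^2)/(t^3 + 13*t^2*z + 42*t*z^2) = (t - 2*z)/(t + 7*z)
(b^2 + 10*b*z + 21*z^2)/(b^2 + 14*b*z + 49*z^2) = (b + 3*z)/(b + 7*z)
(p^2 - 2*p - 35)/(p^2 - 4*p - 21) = (p + 5)/(p + 3)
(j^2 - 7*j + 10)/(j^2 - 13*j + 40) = (j - 2)/(j - 8)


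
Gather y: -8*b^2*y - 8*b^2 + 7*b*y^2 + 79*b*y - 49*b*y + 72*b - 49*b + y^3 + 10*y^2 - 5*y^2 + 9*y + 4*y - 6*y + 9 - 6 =-8*b^2 + 23*b + y^3 + y^2*(7*b + 5) + y*(-8*b^2 + 30*b + 7) + 3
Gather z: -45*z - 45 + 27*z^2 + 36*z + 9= 27*z^2 - 9*z - 36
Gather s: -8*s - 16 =-8*s - 16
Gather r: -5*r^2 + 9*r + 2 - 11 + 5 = -5*r^2 + 9*r - 4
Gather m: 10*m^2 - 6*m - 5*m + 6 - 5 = 10*m^2 - 11*m + 1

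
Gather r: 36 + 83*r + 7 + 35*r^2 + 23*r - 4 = 35*r^2 + 106*r + 39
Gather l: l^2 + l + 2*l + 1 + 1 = l^2 + 3*l + 2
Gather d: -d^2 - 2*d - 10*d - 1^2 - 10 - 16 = -d^2 - 12*d - 27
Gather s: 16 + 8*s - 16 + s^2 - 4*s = s^2 + 4*s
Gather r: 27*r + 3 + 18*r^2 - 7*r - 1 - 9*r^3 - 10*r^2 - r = -9*r^3 + 8*r^2 + 19*r + 2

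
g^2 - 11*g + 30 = (g - 6)*(g - 5)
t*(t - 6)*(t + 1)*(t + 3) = t^4 - 2*t^3 - 21*t^2 - 18*t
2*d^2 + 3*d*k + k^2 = (d + k)*(2*d + k)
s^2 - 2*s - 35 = (s - 7)*(s + 5)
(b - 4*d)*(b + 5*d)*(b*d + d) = b^3*d + b^2*d^2 + b^2*d - 20*b*d^3 + b*d^2 - 20*d^3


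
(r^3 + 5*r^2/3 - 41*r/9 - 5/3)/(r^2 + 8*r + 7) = (9*r^3 + 15*r^2 - 41*r - 15)/(9*(r^2 + 8*r + 7))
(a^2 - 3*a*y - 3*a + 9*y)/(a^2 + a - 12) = (a - 3*y)/(a + 4)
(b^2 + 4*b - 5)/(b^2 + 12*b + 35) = (b - 1)/(b + 7)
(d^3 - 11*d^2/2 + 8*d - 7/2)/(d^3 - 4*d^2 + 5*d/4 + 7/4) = 2*(d - 1)/(2*d + 1)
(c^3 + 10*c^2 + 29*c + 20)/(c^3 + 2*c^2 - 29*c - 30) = (c^2 + 9*c + 20)/(c^2 + c - 30)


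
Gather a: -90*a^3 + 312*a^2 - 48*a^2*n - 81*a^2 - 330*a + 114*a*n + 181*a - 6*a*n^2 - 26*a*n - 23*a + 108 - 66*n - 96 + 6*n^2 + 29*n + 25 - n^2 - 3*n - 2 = -90*a^3 + a^2*(231 - 48*n) + a*(-6*n^2 + 88*n - 172) + 5*n^2 - 40*n + 35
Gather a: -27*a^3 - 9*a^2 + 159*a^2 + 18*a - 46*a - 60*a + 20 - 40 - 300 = -27*a^3 + 150*a^2 - 88*a - 320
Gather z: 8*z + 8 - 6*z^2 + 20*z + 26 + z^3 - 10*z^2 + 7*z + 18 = z^3 - 16*z^2 + 35*z + 52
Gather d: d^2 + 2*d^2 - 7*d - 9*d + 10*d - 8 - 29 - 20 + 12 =3*d^2 - 6*d - 45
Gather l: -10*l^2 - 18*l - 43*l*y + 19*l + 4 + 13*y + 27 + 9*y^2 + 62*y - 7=-10*l^2 + l*(1 - 43*y) + 9*y^2 + 75*y + 24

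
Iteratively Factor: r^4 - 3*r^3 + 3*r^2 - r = (r - 1)*(r^3 - 2*r^2 + r) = (r - 1)^2*(r^2 - r) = (r - 1)^3*(r)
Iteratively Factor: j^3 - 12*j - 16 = (j + 2)*(j^2 - 2*j - 8) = (j + 2)^2*(j - 4)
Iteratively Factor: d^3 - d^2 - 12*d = (d - 4)*(d^2 + 3*d) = (d - 4)*(d + 3)*(d)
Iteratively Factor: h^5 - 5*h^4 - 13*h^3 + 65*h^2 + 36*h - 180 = (h - 5)*(h^4 - 13*h^2 + 36) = (h - 5)*(h - 2)*(h^3 + 2*h^2 - 9*h - 18) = (h - 5)*(h - 2)*(h + 3)*(h^2 - h - 6) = (h - 5)*(h - 2)*(h + 2)*(h + 3)*(h - 3)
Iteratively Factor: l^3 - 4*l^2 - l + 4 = (l - 4)*(l^2 - 1) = (l - 4)*(l - 1)*(l + 1)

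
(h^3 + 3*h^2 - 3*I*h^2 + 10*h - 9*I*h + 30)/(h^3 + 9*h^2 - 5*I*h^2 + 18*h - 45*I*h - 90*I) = (h + 2*I)/(h + 6)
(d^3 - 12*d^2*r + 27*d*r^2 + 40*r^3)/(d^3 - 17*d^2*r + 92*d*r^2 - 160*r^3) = (-d - r)/(-d + 4*r)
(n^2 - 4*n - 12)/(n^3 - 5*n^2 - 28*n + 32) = (n^2 - 4*n - 12)/(n^3 - 5*n^2 - 28*n + 32)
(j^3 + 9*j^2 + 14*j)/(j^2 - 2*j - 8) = j*(j + 7)/(j - 4)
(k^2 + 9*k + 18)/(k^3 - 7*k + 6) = (k + 6)/(k^2 - 3*k + 2)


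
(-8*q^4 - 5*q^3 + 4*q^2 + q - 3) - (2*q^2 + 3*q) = -8*q^4 - 5*q^3 + 2*q^2 - 2*q - 3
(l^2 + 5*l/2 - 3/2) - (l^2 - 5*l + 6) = 15*l/2 - 15/2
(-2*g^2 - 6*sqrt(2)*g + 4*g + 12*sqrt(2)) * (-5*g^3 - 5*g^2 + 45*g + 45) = 10*g^5 - 10*g^4 + 30*sqrt(2)*g^4 - 110*g^3 - 30*sqrt(2)*g^3 - 330*sqrt(2)*g^2 + 90*g^2 + 180*g + 270*sqrt(2)*g + 540*sqrt(2)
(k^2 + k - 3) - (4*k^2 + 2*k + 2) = -3*k^2 - k - 5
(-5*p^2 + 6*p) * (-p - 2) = 5*p^3 + 4*p^2 - 12*p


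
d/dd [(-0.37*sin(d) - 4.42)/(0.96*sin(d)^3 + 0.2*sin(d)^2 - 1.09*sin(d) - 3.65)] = (0.7104*sin(d)^3 + 12.8036*sin(d)^2 + 1.768*sin(d) - 3.4673)*cos(d)/(0.9216*sin(d)^6 + 0.384*sin(d)^5 - 2.0528*sin(d)^4 - 7.444*sin(d)^3 - 0.2719*sin(d)^2 + 7.957*sin(d) + 13.3225)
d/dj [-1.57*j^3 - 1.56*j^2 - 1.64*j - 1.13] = -4.71*j^2 - 3.12*j - 1.64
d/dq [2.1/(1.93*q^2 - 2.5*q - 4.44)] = (5.25 - 8.106*q)/(-1.93*q^2 + 2.5*q + 4.44)^2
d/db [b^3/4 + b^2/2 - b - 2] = 3*b^2/4 + b - 1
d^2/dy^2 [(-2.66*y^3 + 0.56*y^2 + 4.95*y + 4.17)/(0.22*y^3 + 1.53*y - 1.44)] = (4.44089209850063e-16*y^7 + 0.054208*y^6 + 6.809616*y^5 - 8.821296*y^4 - 13.302216*y^3 + 62.402724*y^2 - 25.16832*y + 43.657218)/(0.010648*y^9 + 0.222156*y^7 - 0.209088*y^6 + 1.544994*y^5 - 2.908224*y^4 + 4.950153*y^3 - 10.112688*y^2 + 9.517824*y - 2.985984)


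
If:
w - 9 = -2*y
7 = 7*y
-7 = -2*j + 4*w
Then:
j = 35/2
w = 7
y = 1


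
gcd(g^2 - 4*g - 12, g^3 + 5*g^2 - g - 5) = 1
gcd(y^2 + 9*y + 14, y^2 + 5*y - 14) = y + 7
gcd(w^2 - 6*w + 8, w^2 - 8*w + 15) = 1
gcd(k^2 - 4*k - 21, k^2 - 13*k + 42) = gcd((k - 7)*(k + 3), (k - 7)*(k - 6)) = k - 7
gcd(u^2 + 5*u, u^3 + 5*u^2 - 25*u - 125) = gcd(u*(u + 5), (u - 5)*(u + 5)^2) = u + 5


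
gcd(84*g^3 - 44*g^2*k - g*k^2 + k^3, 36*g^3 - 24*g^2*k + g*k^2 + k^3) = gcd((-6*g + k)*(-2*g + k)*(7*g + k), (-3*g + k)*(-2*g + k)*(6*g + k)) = 2*g - k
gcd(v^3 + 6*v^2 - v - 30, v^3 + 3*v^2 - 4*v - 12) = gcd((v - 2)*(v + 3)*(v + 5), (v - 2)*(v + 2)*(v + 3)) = v^2 + v - 6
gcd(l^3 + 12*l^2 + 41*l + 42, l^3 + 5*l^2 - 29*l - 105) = l^2 + 10*l + 21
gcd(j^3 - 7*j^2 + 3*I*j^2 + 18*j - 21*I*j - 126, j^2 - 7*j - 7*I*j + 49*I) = j - 7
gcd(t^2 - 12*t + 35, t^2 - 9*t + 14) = t - 7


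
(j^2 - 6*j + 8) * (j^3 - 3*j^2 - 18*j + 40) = j^5 - 9*j^4 + 8*j^3 + 124*j^2 - 384*j + 320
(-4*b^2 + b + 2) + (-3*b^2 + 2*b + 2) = -7*b^2 + 3*b + 4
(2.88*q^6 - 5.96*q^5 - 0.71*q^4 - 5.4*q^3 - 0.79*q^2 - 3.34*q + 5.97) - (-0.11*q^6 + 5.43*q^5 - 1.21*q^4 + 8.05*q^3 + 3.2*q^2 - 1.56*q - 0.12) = 2.99*q^6 - 11.39*q^5 + 0.5*q^4 - 13.45*q^3 - 3.99*q^2 - 1.78*q + 6.09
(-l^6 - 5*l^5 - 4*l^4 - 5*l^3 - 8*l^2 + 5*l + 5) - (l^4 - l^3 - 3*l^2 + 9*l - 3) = -l^6 - 5*l^5 - 5*l^4 - 4*l^3 - 5*l^2 - 4*l + 8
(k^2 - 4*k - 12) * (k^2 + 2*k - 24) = k^4 - 2*k^3 - 44*k^2 + 72*k + 288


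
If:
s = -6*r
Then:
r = -s/6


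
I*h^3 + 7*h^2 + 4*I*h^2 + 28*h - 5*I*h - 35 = (h + 5)*(h - 7*I)*(I*h - I)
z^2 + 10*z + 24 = (z + 4)*(z + 6)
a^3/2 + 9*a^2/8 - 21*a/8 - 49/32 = (a/2 + 1/4)*(a - 7/4)*(a + 7/2)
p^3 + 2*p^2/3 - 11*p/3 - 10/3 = (p - 2)*(p + 1)*(p + 5/3)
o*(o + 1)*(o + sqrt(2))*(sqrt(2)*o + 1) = sqrt(2)*o^4 + sqrt(2)*o^3 + 3*o^3 + sqrt(2)*o^2 + 3*o^2 + sqrt(2)*o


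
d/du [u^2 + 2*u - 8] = 2*u + 2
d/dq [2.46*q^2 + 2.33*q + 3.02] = 4.92*q + 2.33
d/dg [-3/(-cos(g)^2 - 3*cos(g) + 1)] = 3*(2*cos(g) + 3)*sin(g)/(-sin(g)^2 + 3*cos(g))^2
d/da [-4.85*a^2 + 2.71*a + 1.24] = 2.71 - 9.7*a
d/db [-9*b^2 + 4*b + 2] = 4 - 18*b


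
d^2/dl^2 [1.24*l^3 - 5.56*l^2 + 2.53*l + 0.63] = 7.44*l - 11.12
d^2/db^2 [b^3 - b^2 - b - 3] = 6*b - 2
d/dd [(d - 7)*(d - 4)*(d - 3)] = 3*d^2 - 28*d + 61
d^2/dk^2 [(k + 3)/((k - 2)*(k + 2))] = 2*(k^3 + 9*k^2 + 12*k + 12)/(k^6 - 12*k^4 + 48*k^2 - 64)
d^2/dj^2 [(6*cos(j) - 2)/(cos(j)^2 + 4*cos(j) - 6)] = 4*(-27*(1 - cos(2*j))^2*cos(j) + 16*(1 - cos(2*j))^2 - 264*cos(j) - 12*cos(2*j) - 114*cos(3*j) + 6*cos(5*j) + 324)/(8*cos(j) + cos(2*j) - 11)^3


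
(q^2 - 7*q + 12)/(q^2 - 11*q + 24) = (q - 4)/(q - 8)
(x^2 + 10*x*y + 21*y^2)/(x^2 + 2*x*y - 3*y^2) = (x + 7*y)/(x - y)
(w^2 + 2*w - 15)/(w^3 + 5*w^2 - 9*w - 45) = 1/(w + 3)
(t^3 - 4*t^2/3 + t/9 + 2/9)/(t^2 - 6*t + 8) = (9*t^3 - 12*t^2 + t + 2)/(9*(t^2 - 6*t + 8))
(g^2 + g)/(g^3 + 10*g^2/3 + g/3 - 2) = 3*g/(3*g^2 + 7*g - 6)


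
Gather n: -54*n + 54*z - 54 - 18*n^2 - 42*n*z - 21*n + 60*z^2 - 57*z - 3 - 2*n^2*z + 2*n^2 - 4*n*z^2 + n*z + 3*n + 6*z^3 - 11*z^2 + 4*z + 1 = n^2*(-2*z - 16) + n*(-4*z^2 - 41*z - 72) + 6*z^3 + 49*z^2 + z - 56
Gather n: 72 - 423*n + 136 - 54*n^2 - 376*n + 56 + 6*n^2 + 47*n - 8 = -48*n^2 - 752*n + 256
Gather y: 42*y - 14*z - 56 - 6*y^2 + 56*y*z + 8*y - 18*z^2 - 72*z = -6*y^2 + y*(56*z + 50) - 18*z^2 - 86*z - 56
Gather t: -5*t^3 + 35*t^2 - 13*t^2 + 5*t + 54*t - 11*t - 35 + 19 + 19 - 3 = -5*t^3 + 22*t^2 + 48*t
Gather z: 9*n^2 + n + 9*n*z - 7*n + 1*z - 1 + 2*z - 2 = 9*n^2 - 6*n + z*(9*n + 3) - 3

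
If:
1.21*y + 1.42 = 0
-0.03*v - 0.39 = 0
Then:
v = -13.00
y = -1.17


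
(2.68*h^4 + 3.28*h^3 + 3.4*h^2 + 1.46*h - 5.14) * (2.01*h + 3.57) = 5.3868*h^5 + 16.1604*h^4 + 18.5436*h^3 + 15.0726*h^2 - 5.1192*h - 18.3498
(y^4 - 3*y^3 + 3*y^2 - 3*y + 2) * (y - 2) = y^5 - 5*y^4 + 9*y^3 - 9*y^2 + 8*y - 4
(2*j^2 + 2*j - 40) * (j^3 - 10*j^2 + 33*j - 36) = 2*j^5 - 18*j^4 + 6*j^3 + 394*j^2 - 1392*j + 1440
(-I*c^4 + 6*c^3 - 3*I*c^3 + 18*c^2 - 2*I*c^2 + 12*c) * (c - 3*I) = -I*c^5 + 3*c^4 - 3*I*c^4 + 9*c^3 - 20*I*c^3 + 6*c^2 - 54*I*c^2 - 36*I*c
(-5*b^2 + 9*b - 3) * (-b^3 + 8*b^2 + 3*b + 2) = 5*b^5 - 49*b^4 + 60*b^3 - 7*b^2 + 9*b - 6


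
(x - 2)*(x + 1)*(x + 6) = x^3 + 5*x^2 - 8*x - 12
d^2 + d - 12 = (d - 3)*(d + 4)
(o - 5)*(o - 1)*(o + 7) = o^3 + o^2 - 37*o + 35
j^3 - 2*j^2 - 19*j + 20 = (j - 5)*(j - 1)*(j + 4)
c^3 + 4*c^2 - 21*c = c*(c - 3)*(c + 7)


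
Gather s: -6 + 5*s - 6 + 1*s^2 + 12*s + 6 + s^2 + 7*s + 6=2*s^2 + 24*s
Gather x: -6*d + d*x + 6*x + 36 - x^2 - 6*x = d*x - 6*d - x^2 + 36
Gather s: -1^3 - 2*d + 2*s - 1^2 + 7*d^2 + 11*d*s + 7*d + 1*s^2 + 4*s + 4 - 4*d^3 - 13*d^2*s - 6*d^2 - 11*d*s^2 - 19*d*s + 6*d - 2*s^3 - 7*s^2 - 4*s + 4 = -4*d^3 + d^2 + 11*d - 2*s^3 + s^2*(-11*d - 6) + s*(-13*d^2 - 8*d + 2) + 6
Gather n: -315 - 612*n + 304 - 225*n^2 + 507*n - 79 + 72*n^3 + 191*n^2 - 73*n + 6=72*n^3 - 34*n^2 - 178*n - 84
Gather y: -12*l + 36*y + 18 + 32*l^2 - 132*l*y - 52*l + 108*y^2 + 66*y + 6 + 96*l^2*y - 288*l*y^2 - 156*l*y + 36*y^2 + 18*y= 32*l^2 - 64*l + y^2*(144 - 288*l) + y*(96*l^2 - 288*l + 120) + 24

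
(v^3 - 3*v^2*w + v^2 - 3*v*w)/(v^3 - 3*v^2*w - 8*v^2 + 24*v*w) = (v + 1)/(v - 8)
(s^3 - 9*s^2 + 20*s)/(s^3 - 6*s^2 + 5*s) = (s - 4)/(s - 1)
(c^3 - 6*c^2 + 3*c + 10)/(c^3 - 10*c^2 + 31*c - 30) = (c + 1)/(c - 3)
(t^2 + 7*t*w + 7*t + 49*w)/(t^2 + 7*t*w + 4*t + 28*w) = (t + 7)/(t + 4)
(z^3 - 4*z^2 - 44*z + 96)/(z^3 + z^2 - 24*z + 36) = (z - 8)/(z - 3)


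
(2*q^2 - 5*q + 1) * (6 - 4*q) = -8*q^3 + 32*q^2 - 34*q + 6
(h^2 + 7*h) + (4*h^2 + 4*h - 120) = 5*h^2 + 11*h - 120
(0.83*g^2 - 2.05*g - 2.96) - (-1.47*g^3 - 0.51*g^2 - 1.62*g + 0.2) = 1.47*g^3 + 1.34*g^2 - 0.43*g - 3.16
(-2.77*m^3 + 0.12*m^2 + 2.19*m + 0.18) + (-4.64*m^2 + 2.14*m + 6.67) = -2.77*m^3 - 4.52*m^2 + 4.33*m + 6.85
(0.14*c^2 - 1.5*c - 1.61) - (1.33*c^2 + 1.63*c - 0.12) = -1.19*c^2 - 3.13*c - 1.49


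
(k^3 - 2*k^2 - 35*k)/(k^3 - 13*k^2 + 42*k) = (k + 5)/(k - 6)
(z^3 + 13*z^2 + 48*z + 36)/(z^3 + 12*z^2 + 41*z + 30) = (z + 6)/(z + 5)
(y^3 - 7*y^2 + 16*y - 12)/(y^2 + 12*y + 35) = (y^3 - 7*y^2 + 16*y - 12)/(y^2 + 12*y + 35)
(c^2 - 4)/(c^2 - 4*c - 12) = (c - 2)/(c - 6)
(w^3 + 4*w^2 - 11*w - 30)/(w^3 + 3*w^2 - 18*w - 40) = (w - 3)/(w - 4)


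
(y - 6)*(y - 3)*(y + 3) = y^3 - 6*y^2 - 9*y + 54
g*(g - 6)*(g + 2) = g^3 - 4*g^2 - 12*g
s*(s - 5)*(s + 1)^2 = s^4 - 3*s^3 - 9*s^2 - 5*s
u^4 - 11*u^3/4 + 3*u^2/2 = u^2*(u - 2)*(u - 3/4)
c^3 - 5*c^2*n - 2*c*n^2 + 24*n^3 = (c - 4*n)*(c - 3*n)*(c + 2*n)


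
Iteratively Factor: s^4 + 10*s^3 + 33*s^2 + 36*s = (s)*(s^3 + 10*s^2 + 33*s + 36) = s*(s + 4)*(s^2 + 6*s + 9) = s*(s + 3)*(s + 4)*(s + 3)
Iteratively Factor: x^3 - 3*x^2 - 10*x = (x - 5)*(x^2 + 2*x) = x*(x - 5)*(x + 2)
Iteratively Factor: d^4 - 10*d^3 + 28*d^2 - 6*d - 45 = (d - 3)*(d^3 - 7*d^2 + 7*d + 15) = (d - 3)^2*(d^2 - 4*d - 5) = (d - 3)^2*(d + 1)*(d - 5)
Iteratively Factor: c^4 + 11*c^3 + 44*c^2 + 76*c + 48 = (c + 3)*(c^3 + 8*c^2 + 20*c + 16) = (c + 2)*(c + 3)*(c^2 + 6*c + 8) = (c + 2)^2*(c + 3)*(c + 4)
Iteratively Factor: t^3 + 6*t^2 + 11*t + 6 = (t + 2)*(t^2 + 4*t + 3) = (t + 2)*(t + 3)*(t + 1)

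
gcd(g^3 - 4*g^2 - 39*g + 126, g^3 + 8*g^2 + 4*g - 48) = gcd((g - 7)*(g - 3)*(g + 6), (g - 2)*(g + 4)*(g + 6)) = g + 6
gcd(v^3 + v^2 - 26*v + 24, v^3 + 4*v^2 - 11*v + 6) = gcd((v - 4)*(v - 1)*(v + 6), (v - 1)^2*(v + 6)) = v^2 + 5*v - 6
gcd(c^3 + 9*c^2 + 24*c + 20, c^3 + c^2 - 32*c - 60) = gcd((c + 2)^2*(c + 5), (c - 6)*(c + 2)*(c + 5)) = c^2 + 7*c + 10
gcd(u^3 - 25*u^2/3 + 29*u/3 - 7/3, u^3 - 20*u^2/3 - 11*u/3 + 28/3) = u^2 - 8*u + 7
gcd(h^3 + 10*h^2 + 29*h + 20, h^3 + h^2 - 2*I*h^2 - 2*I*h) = h + 1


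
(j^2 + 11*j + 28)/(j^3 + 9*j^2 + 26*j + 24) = (j + 7)/(j^2 + 5*j + 6)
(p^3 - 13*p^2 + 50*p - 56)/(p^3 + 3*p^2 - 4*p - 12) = (p^2 - 11*p + 28)/(p^2 + 5*p + 6)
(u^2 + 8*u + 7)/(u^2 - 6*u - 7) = (u + 7)/(u - 7)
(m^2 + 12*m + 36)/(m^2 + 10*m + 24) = (m + 6)/(m + 4)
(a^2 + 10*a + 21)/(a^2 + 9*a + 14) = (a + 3)/(a + 2)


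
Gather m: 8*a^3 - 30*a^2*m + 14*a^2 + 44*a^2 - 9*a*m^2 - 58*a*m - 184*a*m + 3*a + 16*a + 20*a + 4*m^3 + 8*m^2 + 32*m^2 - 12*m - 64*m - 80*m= 8*a^3 + 58*a^2 + 39*a + 4*m^3 + m^2*(40 - 9*a) + m*(-30*a^2 - 242*a - 156)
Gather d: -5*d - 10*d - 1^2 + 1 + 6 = 6 - 15*d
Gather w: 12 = 12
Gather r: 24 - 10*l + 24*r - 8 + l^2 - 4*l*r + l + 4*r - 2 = l^2 - 9*l + r*(28 - 4*l) + 14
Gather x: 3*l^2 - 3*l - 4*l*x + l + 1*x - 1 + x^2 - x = 3*l^2 - 4*l*x - 2*l + x^2 - 1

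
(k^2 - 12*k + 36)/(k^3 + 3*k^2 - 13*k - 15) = (k^2 - 12*k + 36)/(k^3 + 3*k^2 - 13*k - 15)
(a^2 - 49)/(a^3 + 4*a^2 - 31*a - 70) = (a - 7)/(a^2 - 3*a - 10)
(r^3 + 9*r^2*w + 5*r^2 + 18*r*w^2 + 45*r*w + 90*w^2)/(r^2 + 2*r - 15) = (r^2 + 9*r*w + 18*w^2)/(r - 3)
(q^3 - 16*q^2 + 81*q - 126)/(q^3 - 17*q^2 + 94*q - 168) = (q - 3)/(q - 4)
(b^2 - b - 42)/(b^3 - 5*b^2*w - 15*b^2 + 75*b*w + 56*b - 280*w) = (-b - 6)/(-b^2 + 5*b*w + 8*b - 40*w)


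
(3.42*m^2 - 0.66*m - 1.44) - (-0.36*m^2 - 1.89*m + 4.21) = 3.78*m^2 + 1.23*m - 5.65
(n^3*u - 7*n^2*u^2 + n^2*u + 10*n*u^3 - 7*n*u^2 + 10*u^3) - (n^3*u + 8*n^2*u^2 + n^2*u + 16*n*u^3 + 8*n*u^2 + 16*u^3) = -15*n^2*u^2 - 6*n*u^3 - 15*n*u^2 - 6*u^3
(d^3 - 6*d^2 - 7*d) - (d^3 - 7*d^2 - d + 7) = d^2 - 6*d - 7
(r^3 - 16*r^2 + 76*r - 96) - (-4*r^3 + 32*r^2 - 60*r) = 5*r^3 - 48*r^2 + 136*r - 96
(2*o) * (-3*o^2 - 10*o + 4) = -6*o^3 - 20*o^2 + 8*o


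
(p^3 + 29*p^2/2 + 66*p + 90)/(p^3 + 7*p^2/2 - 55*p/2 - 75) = (p + 6)/(p - 5)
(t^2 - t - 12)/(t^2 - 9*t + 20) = (t + 3)/(t - 5)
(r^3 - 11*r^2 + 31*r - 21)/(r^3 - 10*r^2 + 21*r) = (r - 1)/r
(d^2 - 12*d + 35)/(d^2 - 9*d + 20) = (d - 7)/(d - 4)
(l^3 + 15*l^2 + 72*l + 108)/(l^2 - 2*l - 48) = (l^2 + 9*l + 18)/(l - 8)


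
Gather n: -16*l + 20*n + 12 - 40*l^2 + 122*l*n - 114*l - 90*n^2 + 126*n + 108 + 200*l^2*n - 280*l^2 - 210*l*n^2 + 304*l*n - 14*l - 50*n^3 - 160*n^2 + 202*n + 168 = -320*l^2 - 144*l - 50*n^3 + n^2*(-210*l - 250) + n*(200*l^2 + 426*l + 348) + 288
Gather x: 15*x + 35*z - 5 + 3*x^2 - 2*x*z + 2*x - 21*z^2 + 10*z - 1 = 3*x^2 + x*(17 - 2*z) - 21*z^2 + 45*z - 6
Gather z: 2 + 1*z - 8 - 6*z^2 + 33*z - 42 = -6*z^2 + 34*z - 48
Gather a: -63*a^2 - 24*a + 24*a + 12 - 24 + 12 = -63*a^2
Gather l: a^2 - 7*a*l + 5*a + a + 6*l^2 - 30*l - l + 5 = a^2 + 6*a + 6*l^2 + l*(-7*a - 31) + 5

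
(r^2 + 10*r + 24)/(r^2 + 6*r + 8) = (r + 6)/(r + 2)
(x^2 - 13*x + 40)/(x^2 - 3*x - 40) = (x - 5)/(x + 5)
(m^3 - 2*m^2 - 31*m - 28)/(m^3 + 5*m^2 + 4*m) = (m - 7)/m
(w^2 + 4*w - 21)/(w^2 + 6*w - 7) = (w - 3)/(w - 1)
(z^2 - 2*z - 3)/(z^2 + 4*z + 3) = (z - 3)/(z + 3)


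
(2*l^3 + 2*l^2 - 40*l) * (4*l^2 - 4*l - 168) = 8*l^5 - 504*l^3 - 176*l^2 + 6720*l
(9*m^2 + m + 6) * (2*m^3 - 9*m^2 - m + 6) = 18*m^5 - 79*m^4 - 6*m^3 - m^2 + 36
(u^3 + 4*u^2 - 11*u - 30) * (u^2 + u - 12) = u^5 + 5*u^4 - 19*u^3 - 89*u^2 + 102*u + 360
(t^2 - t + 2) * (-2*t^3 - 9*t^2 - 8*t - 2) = -2*t^5 - 7*t^4 - 3*t^3 - 12*t^2 - 14*t - 4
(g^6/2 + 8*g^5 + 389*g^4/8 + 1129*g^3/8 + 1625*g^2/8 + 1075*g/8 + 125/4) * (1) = g^6/2 + 8*g^5 + 389*g^4/8 + 1129*g^3/8 + 1625*g^2/8 + 1075*g/8 + 125/4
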